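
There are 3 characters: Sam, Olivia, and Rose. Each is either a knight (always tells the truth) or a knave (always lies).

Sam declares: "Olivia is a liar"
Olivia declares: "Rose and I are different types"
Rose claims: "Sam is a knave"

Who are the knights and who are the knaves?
Sam is a knight.
Olivia is a knave.
Rose is a knave.

Verification:
- Sam (knight) says "Olivia is a liar" - this is TRUE because Olivia is a knave.
- Olivia (knave) says "Rose and I are different types" - this is FALSE (a lie) because Olivia is a knave and Rose is a knave.
- Rose (knave) says "Sam is a knave" - this is FALSE (a lie) because Sam is a knight.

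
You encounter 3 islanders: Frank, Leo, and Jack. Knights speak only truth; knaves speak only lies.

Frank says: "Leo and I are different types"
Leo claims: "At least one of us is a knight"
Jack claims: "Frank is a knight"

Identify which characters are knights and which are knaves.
Frank is a knave.
Leo is a knave.
Jack is a knave.

Verification:
- Frank (knave) says "Leo and I are different types" - this is FALSE (a lie) because Frank is a knave and Leo is a knave.
- Leo (knave) says "At least one of us is a knight" - this is FALSE (a lie) because no one is a knight.
- Jack (knave) says "Frank is a knight" - this is FALSE (a lie) because Frank is a knave.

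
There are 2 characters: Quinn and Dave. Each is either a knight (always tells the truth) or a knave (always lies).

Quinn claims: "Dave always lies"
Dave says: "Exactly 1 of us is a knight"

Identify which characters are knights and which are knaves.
Quinn is a knave.
Dave is a knight.

Verification:
- Quinn (knave) says "Dave always lies" - this is FALSE (a lie) because Dave is a knight.
- Dave (knight) says "Exactly 1 of us is a knight" - this is TRUE because there are 1 knights.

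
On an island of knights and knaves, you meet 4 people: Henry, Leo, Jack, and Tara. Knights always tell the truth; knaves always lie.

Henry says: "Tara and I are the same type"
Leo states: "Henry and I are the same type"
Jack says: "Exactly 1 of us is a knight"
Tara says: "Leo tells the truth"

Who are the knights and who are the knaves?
Henry is a knight.
Leo is a knight.
Jack is a knave.
Tara is a knight.

Verification:
- Henry (knight) says "Tara and I are the same type" - this is TRUE because Henry is a knight and Tara is a knight.
- Leo (knight) says "Henry and I are the same type" - this is TRUE because Leo is a knight and Henry is a knight.
- Jack (knave) says "Exactly 1 of us is a knight" - this is FALSE (a lie) because there are 3 knights.
- Tara (knight) says "Leo tells the truth" - this is TRUE because Leo is a knight.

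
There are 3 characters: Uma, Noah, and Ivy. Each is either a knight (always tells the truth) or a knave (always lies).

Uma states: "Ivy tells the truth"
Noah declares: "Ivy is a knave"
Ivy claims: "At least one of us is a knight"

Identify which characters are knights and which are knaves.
Uma is a knight.
Noah is a knave.
Ivy is a knight.

Verification:
- Uma (knight) says "Ivy tells the truth" - this is TRUE because Ivy is a knight.
- Noah (knave) says "Ivy is a knave" - this is FALSE (a lie) because Ivy is a knight.
- Ivy (knight) says "At least one of us is a knight" - this is TRUE because Uma and Ivy are knights.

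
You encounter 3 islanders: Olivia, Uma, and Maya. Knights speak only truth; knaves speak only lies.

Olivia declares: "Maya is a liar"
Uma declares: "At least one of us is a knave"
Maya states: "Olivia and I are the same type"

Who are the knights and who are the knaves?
Olivia is a knight.
Uma is a knight.
Maya is a knave.

Verification:
- Olivia (knight) says "Maya is a liar" - this is TRUE because Maya is a knave.
- Uma (knight) says "At least one of us is a knave" - this is TRUE because Maya is a knave.
- Maya (knave) says "Olivia and I are the same type" - this is FALSE (a lie) because Maya is a knave and Olivia is a knight.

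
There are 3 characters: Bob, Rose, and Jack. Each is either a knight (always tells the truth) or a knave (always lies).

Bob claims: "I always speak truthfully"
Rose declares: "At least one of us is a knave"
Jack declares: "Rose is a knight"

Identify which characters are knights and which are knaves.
Bob is a knave.
Rose is a knight.
Jack is a knight.

Verification:
- Bob (knave) says "I always speak truthfully" - this is FALSE (a lie) because Bob is a knave.
- Rose (knight) says "At least one of us is a knave" - this is TRUE because Bob is a knave.
- Jack (knight) says "Rose is a knight" - this is TRUE because Rose is a knight.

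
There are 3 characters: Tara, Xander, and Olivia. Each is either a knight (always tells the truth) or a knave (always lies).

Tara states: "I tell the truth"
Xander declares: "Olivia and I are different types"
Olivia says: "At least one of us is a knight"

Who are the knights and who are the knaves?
Tara is a knave.
Xander is a knave.
Olivia is a knave.

Verification:
- Tara (knave) says "I tell the truth" - this is FALSE (a lie) because Tara is a knave.
- Xander (knave) says "Olivia and I are different types" - this is FALSE (a lie) because Xander is a knave and Olivia is a knave.
- Olivia (knave) says "At least one of us is a knight" - this is FALSE (a lie) because no one is a knight.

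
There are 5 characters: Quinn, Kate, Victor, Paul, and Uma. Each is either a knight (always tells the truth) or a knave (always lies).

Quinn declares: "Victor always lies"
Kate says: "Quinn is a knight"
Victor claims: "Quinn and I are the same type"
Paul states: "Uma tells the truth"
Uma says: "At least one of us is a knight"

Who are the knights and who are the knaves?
Quinn is a knight.
Kate is a knight.
Victor is a knave.
Paul is a knight.
Uma is a knight.

Verification:
- Quinn (knight) says "Victor always lies" - this is TRUE because Victor is a knave.
- Kate (knight) says "Quinn is a knight" - this is TRUE because Quinn is a knight.
- Victor (knave) says "Quinn and I are the same type" - this is FALSE (a lie) because Victor is a knave and Quinn is a knight.
- Paul (knight) says "Uma tells the truth" - this is TRUE because Uma is a knight.
- Uma (knight) says "At least one of us is a knight" - this is TRUE because Quinn, Kate, Paul, and Uma are knights.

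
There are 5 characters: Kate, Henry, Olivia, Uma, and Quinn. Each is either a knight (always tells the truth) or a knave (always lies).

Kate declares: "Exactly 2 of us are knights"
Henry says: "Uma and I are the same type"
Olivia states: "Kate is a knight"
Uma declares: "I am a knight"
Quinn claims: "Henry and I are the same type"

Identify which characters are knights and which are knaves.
Kate is a knave.
Henry is a knight.
Olivia is a knave.
Uma is a knight.
Quinn is a knight.

Verification:
- Kate (knave) says "Exactly 2 of us are knights" - this is FALSE (a lie) because there are 3 knights.
- Henry (knight) says "Uma and I are the same type" - this is TRUE because Henry is a knight and Uma is a knight.
- Olivia (knave) says "Kate is a knight" - this is FALSE (a lie) because Kate is a knave.
- Uma (knight) says "I am a knight" - this is TRUE because Uma is a knight.
- Quinn (knight) says "Henry and I are the same type" - this is TRUE because Quinn is a knight and Henry is a knight.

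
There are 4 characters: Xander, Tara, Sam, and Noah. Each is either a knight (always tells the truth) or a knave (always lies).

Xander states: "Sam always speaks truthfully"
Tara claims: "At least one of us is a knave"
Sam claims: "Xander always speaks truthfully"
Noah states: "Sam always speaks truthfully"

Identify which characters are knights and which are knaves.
Xander is a knave.
Tara is a knight.
Sam is a knave.
Noah is a knave.

Verification:
- Xander (knave) says "Sam always speaks truthfully" - this is FALSE (a lie) because Sam is a knave.
- Tara (knight) says "At least one of us is a knave" - this is TRUE because Xander, Sam, and Noah are knaves.
- Sam (knave) says "Xander always speaks truthfully" - this is FALSE (a lie) because Xander is a knave.
- Noah (knave) says "Sam always speaks truthfully" - this is FALSE (a lie) because Sam is a knave.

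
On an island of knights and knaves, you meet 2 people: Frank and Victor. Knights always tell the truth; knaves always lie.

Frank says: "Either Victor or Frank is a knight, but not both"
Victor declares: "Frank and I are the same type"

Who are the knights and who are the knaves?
Frank is a knight.
Victor is a knave.

Verification:
- Frank (knight) says "Either Victor or Frank is a knight, but not both" - this is TRUE because Victor is a knave and Frank is a knight.
- Victor (knave) says "Frank and I are the same type" - this is FALSE (a lie) because Victor is a knave and Frank is a knight.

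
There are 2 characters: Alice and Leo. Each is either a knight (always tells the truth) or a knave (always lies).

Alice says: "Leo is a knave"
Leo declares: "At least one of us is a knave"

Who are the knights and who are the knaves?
Alice is a knave.
Leo is a knight.

Verification:
- Alice (knave) says "Leo is a knave" - this is FALSE (a lie) because Leo is a knight.
- Leo (knight) says "At least one of us is a knave" - this is TRUE because Alice is a knave.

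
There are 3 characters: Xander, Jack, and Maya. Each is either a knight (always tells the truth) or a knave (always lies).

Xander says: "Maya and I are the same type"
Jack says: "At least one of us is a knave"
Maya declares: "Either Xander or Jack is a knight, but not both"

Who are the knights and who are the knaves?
Xander is a knave.
Jack is a knight.
Maya is a knight.

Verification:
- Xander (knave) says "Maya and I are the same type" - this is FALSE (a lie) because Xander is a knave and Maya is a knight.
- Jack (knight) says "At least one of us is a knave" - this is TRUE because Xander is a knave.
- Maya (knight) says "Either Xander or Jack is a knight, but not both" - this is TRUE because Xander is a knave and Jack is a knight.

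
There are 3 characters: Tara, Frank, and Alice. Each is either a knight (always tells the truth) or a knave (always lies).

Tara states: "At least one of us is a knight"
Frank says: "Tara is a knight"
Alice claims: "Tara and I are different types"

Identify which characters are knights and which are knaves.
Tara is a knave.
Frank is a knave.
Alice is a knave.

Verification:
- Tara (knave) says "At least one of us is a knight" - this is FALSE (a lie) because no one is a knight.
- Frank (knave) says "Tara is a knight" - this is FALSE (a lie) because Tara is a knave.
- Alice (knave) says "Tara and I are different types" - this is FALSE (a lie) because Alice is a knave and Tara is a knave.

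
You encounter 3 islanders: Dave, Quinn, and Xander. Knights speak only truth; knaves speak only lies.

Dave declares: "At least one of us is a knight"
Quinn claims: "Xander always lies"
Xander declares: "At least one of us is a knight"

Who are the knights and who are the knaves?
Dave is a knight.
Quinn is a knave.
Xander is a knight.

Verification:
- Dave (knight) says "At least one of us is a knight" - this is TRUE because Dave and Xander are knights.
- Quinn (knave) says "Xander always lies" - this is FALSE (a lie) because Xander is a knight.
- Xander (knight) says "At least one of us is a knight" - this is TRUE because Dave and Xander are knights.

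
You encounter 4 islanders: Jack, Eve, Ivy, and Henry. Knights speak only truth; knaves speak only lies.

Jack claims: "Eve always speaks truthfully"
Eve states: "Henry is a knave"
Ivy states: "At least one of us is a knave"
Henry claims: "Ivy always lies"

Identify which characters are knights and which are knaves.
Jack is a knight.
Eve is a knight.
Ivy is a knight.
Henry is a knave.

Verification:
- Jack (knight) says "Eve always speaks truthfully" - this is TRUE because Eve is a knight.
- Eve (knight) says "Henry is a knave" - this is TRUE because Henry is a knave.
- Ivy (knight) says "At least one of us is a knave" - this is TRUE because Henry is a knave.
- Henry (knave) says "Ivy always lies" - this is FALSE (a lie) because Ivy is a knight.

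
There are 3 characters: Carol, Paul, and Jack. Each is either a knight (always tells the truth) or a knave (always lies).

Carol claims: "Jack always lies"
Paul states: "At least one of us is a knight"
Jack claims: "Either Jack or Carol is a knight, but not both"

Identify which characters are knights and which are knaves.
Carol is a knave.
Paul is a knight.
Jack is a knight.

Verification:
- Carol (knave) says "Jack always lies" - this is FALSE (a lie) because Jack is a knight.
- Paul (knight) says "At least one of us is a knight" - this is TRUE because Paul and Jack are knights.
- Jack (knight) says "Either Jack or Carol is a knight, but not both" - this is TRUE because Jack is a knight and Carol is a knave.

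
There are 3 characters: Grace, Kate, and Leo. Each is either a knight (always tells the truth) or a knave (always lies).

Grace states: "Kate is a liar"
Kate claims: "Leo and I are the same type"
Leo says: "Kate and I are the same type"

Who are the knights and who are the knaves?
Grace is a knave.
Kate is a knight.
Leo is a knight.

Verification:
- Grace (knave) says "Kate is a liar" - this is FALSE (a lie) because Kate is a knight.
- Kate (knight) says "Leo and I are the same type" - this is TRUE because Kate is a knight and Leo is a knight.
- Leo (knight) says "Kate and I are the same type" - this is TRUE because Leo is a knight and Kate is a knight.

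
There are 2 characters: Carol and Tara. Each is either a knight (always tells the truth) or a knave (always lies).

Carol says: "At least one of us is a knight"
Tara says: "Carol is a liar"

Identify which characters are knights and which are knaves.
Carol is a knight.
Tara is a knave.

Verification:
- Carol (knight) says "At least one of us is a knight" - this is TRUE because Carol is a knight.
- Tara (knave) says "Carol is a liar" - this is FALSE (a lie) because Carol is a knight.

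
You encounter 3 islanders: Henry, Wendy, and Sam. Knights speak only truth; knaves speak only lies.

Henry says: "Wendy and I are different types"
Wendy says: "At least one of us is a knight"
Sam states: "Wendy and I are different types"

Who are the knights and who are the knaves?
Henry is a knave.
Wendy is a knave.
Sam is a knave.

Verification:
- Henry (knave) says "Wendy and I are different types" - this is FALSE (a lie) because Henry is a knave and Wendy is a knave.
- Wendy (knave) says "At least one of us is a knight" - this is FALSE (a lie) because no one is a knight.
- Sam (knave) says "Wendy and I are different types" - this is FALSE (a lie) because Sam is a knave and Wendy is a knave.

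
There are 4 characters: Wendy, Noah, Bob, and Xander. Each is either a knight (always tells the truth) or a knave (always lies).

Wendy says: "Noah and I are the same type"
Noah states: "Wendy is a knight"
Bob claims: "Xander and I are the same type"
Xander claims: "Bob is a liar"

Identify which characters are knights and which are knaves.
Wendy is a knight.
Noah is a knight.
Bob is a knave.
Xander is a knight.

Verification:
- Wendy (knight) says "Noah and I are the same type" - this is TRUE because Wendy is a knight and Noah is a knight.
- Noah (knight) says "Wendy is a knight" - this is TRUE because Wendy is a knight.
- Bob (knave) says "Xander and I are the same type" - this is FALSE (a lie) because Bob is a knave and Xander is a knight.
- Xander (knight) says "Bob is a liar" - this is TRUE because Bob is a knave.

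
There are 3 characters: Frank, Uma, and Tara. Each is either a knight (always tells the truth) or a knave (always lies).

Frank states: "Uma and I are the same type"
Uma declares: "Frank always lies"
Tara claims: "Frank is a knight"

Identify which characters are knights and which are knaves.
Frank is a knave.
Uma is a knight.
Tara is a knave.

Verification:
- Frank (knave) says "Uma and I are the same type" - this is FALSE (a lie) because Frank is a knave and Uma is a knight.
- Uma (knight) says "Frank always lies" - this is TRUE because Frank is a knave.
- Tara (knave) says "Frank is a knight" - this is FALSE (a lie) because Frank is a knave.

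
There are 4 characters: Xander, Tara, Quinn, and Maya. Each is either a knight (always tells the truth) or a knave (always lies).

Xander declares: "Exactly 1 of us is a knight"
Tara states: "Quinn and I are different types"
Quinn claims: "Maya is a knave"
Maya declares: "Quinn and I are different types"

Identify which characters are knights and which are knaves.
Xander is a knave.
Tara is a knight.
Quinn is a knave.
Maya is a knight.

Verification:
- Xander (knave) says "Exactly 1 of us is a knight" - this is FALSE (a lie) because there are 2 knights.
- Tara (knight) says "Quinn and I are different types" - this is TRUE because Tara is a knight and Quinn is a knave.
- Quinn (knave) says "Maya is a knave" - this is FALSE (a lie) because Maya is a knight.
- Maya (knight) says "Quinn and I are different types" - this is TRUE because Maya is a knight and Quinn is a knave.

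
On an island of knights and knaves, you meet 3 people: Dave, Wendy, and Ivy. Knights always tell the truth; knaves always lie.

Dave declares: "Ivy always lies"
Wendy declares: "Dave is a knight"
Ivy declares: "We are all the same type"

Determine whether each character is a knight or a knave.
Dave is a knight.
Wendy is a knight.
Ivy is a knave.

Verification:
- Dave (knight) says "Ivy always lies" - this is TRUE because Ivy is a knave.
- Wendy (knight) says "Dave is a knight" - this is TRUE because Dave is a knight.
- Ivy (knave) says "We are all the same type" - this is FALSE (a lie) because Dave and Wendy are knights and Ivy is a knave.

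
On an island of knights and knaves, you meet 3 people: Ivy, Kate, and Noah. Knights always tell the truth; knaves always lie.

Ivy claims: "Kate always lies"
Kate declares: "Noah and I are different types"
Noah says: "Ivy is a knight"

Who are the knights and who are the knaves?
Ivy is a knave.
Kate is a knight.
Noah is a knave.

Verification:
- Ivy (knave) says "Kate always lies" - this is FALSE (a lie) because Kate is a knight.
- Kate (knight) says "Noah and I are different types" - this is TRUE because Kate is a knight and Noah is a knave.
- Noah (knave) says "Ivy is a knight" - this is FALSE (a lie) because Ivy is a knave.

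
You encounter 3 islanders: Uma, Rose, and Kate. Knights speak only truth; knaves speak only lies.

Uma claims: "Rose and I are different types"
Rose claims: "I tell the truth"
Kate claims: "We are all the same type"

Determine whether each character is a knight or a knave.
Uma is a knight.
Rose is a knave.
Kate is a knave.

Verification:
- Uma (knight) says "Rose and I are different types" - this is TRUE because Uma is a knight and Rose is a knave.
- Rose (knave) says "I tell the truth" - this is FALSE (a lie) because Rose is a knave.
- Kate (knave) says "We are all the same type" - this is FALSE (a lie) because Uma is a knight and Rose and Kate are knaves.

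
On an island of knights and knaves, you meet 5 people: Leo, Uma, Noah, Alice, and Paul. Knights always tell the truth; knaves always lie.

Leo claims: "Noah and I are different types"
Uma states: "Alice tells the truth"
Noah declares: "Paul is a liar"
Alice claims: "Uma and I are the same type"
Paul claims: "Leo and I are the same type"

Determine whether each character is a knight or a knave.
Leo is a knight.
Uma is a knight.
Noah is a knave.
Alice is a knight.
Paul is a knight.

Verification:
- Leo (knight) says "Noah and I are different types" - this is TRUE because Leo is a knight and Noah is a knave.
- Uma (knight) says "Alice tells the truth" - this is TRUE because Alice is a knight.
- Noah (knave) says "Paul is a liar" - this is FALSE (a lie) because Paul is a knight.
- Alice (knight) says "Uma and I are the same type" - this is TRUE because Alice is a knight and Uma is a knight.
- Paul (knight) says "Leo and I are the same type" - this is TRUE because Paul is a knight and Leo is a knight.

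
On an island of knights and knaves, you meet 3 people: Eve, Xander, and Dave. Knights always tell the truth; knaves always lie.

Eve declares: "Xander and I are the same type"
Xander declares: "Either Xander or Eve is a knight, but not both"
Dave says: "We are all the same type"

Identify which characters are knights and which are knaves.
Eve is a knave.
Xander is a knight.
Dave is a knave.

Verification:
- Eve (knave) says "Xander and I are the same type" - this is FALSE (a lie) because Eve is a knave and Xander is a knight.
- Xander (knight) says "Either Xander or Eve is a knight, but not both" - this is TRUE because Xander is a knight and Eve is a knave.
- Dave (knave) says "We are all the same type" - this is FALSE (a lie) because Xander is a knight and Eve and Dave are knaves.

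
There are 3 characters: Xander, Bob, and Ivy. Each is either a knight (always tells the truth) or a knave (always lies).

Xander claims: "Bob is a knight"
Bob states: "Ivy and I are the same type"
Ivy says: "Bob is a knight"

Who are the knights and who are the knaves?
Xander is a knight.
Bob is a knight.
Ivy is a knight.

Verification:
- Xander (knight) says "Bob is a knight" - this is TRUE because Bob is a knight.
- Bob (knight) says "Ivy and I are the same type" - this is TRUE because Bob is a knight and Ivy is a knight.
- Ivy (knight) says "Bob is a knight" - this is TRUE because Bob is a knight.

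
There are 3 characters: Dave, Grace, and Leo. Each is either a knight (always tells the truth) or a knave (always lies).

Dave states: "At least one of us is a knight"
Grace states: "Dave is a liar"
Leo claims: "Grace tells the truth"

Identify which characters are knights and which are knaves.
Dave is a knight.
Grace is a knave.
Leo is a knave.

Verification:
- Dave (knight) says "At least one of us is a knight" - this is TRUE because Dave is a knight.
- Grace (knave) says "Dave is a liar" - this is FALSE (a lie) because Dave is a knight.
- Leo (knave) says "Grace tells the truth" - this is FALSE (a lie) because Grace is a knave.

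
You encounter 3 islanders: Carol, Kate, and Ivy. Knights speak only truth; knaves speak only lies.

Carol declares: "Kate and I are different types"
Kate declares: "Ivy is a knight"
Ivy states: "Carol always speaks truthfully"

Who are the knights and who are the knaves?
Carol is a knave.
Kate is a knave.
Ivy is a knave.

Verification:
- Carol (knave) says "Kate and I are different types" - this is FALSE (a lie) because Carol is a knave and Kate is a knave.
- Kate (knave) says "Ivy is a knight" - this is FALSE (a lie) because Ivy is a knave.
- Ivy (knave) says "Carol always speaks truthfully" - this is FALSE (a lie) because Carol is a knave.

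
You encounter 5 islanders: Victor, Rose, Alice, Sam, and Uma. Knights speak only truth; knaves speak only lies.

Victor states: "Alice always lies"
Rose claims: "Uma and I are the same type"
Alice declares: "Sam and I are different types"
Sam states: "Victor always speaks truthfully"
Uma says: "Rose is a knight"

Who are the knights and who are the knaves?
Victor is a knave.
Rose is a knight.
Alice is a knight.
Sam is a knave.
Uma is a knight.

Verification:
- Victor (knave) says "Alice always lies" - this is FALSE (a lie) because Alice is a knight.
- Rose (knight) says "Uma and I are the same type" - this is TRUE because Rose is a knight and Uma is a knight.
- Alice (knight) says "Sam and I are different types" - this is TRUE because Alice is a knight and Sam is a knave.
- Sam (knave) says "Victor always speaks truthfully" - this is FALSE (a lie) because Victor is a knave.
- Uma (knight) says "Rose is a knight" - this is TRUE because Rose is a knight.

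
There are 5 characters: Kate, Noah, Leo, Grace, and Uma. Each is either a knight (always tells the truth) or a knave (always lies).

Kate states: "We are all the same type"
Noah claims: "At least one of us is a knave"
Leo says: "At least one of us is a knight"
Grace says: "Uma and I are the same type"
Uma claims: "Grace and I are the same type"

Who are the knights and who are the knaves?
Kate is a knave.
Noah is a knight.
Leo is a knight.
Grace is a knight.
Uma is a knight.

Verification:
- Kate (knave) says "We are all the same type" - this is FALSE (a lie) because Noah, Leo, Grace, and Uma are knights and Kate is a knave.
- Noah (knight) says "At least one of us is a knave" - this is TRUE because Kate is a knave.
- Leo (knight) says "At least one of us is a knight" - this is TRUE because Noah, Leo, Grace, and Uma are knights.
- Grace (knight) says "Uma and I are the same type" - this is TRUE because Grace is a knight and Uma is a knight.
- Uma (knight) says "Grace and I are the same type" - this is TRUE because Uma is a knight and Grace is a knight.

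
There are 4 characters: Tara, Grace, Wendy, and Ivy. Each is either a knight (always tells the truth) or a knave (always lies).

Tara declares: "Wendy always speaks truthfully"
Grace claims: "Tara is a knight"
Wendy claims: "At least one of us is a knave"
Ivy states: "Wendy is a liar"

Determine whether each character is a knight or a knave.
Tara is a knight.
Grace is a knight.
Wendy is a knight.
Ivy is a knave.

Verification:
- Tara (knight) says "Wendy always speaks truthfully" - this is TRUE because Wendy is a knight.
- Grace (knight) says "Tara is a knight" - this is TRUE because Tara is a knight.
- Wendy (knight) says "At least one of us is a knave" - this is TRUE because Ivy is a knave.
- Ivy (knave) says "Wendy is a liar" - this is FALSE (a lie) because Wendy is a knight.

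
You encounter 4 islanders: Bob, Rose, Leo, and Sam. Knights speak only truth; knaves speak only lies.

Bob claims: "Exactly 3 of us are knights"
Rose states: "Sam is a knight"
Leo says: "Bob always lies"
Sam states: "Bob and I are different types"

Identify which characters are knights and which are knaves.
Bob is a knave.
Rose is a knave.
Leo is a knight.
Sam is a knave.

Verification:
- Bob (knave) says "Exactly 3 of us are knights" - this is FALSE (a lie) because there are 1 knights.
- Rose (knave) says "Sam is a knight" - this is FALSE (a lie) because Sam is a knave.
- Leo (knight) says "Bob always lies" - this is TRUE because Bob is a knave.
- Sam (knave) says "Bob and I are different types" - this is FALSE (a lie) because Sam is a knave and Bob is a knave.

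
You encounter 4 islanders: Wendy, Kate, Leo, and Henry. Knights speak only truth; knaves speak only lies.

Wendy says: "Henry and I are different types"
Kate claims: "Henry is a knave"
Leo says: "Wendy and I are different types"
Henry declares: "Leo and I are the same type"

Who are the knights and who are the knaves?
Wendy is a knave.
Kate is a knight.
Leo is a knight.
Henry is a knave.

Verification:
- Wendy (knave) says "Henry and I are different types" - this is FALSE (a lie) because Wendy is a knave and Henry is a knave.
- Kate (knight) says "Henry is a knave" - this is TRUE because Henry is a knave.
- Leo (knight) says "Wendy and I are different types" - this is TRUE because Leo is a knight and Wendy is a knave.
- Henry (knave) says "Leo and I are the same type" - this is FALSE (a lie) because Henry is a knave and Leo is a knight.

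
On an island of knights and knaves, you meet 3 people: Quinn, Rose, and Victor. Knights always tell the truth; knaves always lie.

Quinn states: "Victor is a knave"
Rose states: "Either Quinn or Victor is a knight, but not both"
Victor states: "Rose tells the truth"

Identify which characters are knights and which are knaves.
Quinn is a knave.
Rose is a knight.
Victor is a knight.

Verification:
- Quinn (knave) says "Victor is a knave" - this is FALSE (a lie) because Victor is a knight.
- Rose (knight) says "Either Quinn or Victor is a knight, but not both" - this is TRUE because Quinn is a knave and Victor is a knight.
- Victor (knight) says "Rose tells the truth" - this is TRUE because Rose is a knight.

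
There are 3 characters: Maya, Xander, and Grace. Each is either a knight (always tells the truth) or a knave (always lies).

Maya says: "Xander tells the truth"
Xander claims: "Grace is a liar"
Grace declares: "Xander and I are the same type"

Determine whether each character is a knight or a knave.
Maya is a knight.
Xander is a knight.
Grace is a knave.

Verification:
- Maya (knight) says "Xander tells the truth" - this is TRUE because Xander is a knight.
- Xander (knight) says "Grace is a liar" - this is TRUE because Grace is a knave.
- Grace (knave) says "Xander and I are the same type" - this is FALSE (a lie) because Grace is a knave and Xander is a knight.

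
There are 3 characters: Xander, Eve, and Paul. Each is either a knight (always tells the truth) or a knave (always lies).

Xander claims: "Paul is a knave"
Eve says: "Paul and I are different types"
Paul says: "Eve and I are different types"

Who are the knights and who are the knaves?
Xander is a knight.
Eve is a knave.
Paul is a knave.

Verification:
- Xander (knight) says "Paul is a knave" - this is TRUE because Paul is a knave.
- Eve (knave) says "Paul and I are different types" - this is FALSE (a lie) because Eve is a knave and Paul is a knave.
- Paul (knave) says "Eve and I are different types" - this is FALSE (a lie) because Paul is a knave and Eve is a knave.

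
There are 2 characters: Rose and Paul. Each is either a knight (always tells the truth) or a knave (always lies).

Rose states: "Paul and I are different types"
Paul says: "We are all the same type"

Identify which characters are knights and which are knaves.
Rose is a knight.
Paul is a knave.

Verification:
- Rose (knight) says "Paul and I are different types" - this is TRUE because Rose is a knight and Paul is a knave.
- Paul (knave) says "We are all the same type" - this is FALSE (a lie) because Rose is a knight and Paul is a knave.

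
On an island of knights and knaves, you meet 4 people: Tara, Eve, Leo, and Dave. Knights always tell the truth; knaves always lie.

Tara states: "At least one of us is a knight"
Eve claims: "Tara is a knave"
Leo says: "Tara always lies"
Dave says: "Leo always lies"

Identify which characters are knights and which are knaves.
Tara is a knight.
Eve is a knave.
Leo is a knave.
Dave is a knight.

Verification:
- Tara (knight) says "At least one of us is a knight" - this is TRUE because Tara and Dave are knights.
- Eve (knave) says "Tara is a knave" - this is FALSE (a lie) because Tara is a knight.
- Leo (knave) says "Tara always lies" - this is FALSE (a lie) because Tara is a knight.
- Dave (knight) says "Leo always lies" - this is TRUE because Leo is a knave.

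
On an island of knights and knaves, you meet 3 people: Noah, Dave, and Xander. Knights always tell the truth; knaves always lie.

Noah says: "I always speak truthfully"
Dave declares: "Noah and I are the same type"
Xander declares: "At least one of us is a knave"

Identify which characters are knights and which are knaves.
Noah is a knight.
Dave is a knave.
Xander is a knight.

Verification:
- Noah (knight) says "I always speak truthfully" - this is TRUE because Noah is a knight.
- Dave (knave) says "Noah and I are the same type" - this is FALSE (a lie) because Dave is a knave and Noah is a knight.
- Xander (knight) says "At least one of us is a knave" - this is TRUE because Dave is a knave.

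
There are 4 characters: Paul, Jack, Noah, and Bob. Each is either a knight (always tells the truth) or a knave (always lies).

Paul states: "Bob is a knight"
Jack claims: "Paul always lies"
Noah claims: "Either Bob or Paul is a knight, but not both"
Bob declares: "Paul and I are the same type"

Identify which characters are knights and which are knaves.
Paul is a knight.
Jack is a knave.
Noah is a knave.
Bob is a knight.

Verification:
- Paul (knight) says "Bob is a knight" - this is TRUE because Bob is a knight.
- Jack (knave) says "Paul always lies" - this is FALSE (a lie) because Paul is a knight.
- Noah (knave) says "Either Bob or Paul is a knight, but not both" - this is FALSE (a lie) because Bob is a knight and Paul is a knight.
- Bob (knight) says "Paul and I are the same type" - this is TRUE because Bob is a knight and Paul is a knight.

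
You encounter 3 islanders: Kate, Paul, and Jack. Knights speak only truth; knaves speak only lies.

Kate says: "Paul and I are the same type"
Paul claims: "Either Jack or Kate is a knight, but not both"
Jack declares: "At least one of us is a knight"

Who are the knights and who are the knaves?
Kate is a knave.
Paul is a knight.
Jack is a knight.

Verification:
- Kate (knave) says "Paul and I are the same type" - this is FALSE (a lie) because Kate is a knave and Paul is a knight.
- Paul (knight) says "Either Jack or Kate is a knight, but not both" - this is TRUE because Jack is a knight and Kate is a knave.
- Jack (knight) says "At least one of us is a knight" - this is TRUE because Paul and Jack are knights.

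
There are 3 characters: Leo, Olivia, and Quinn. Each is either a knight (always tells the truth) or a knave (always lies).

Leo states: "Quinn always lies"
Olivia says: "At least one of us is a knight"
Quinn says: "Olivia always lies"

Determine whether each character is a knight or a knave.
Leo is a knight.
Olivia is a knight.
Quinn is a knave.

Verification:
- Leo (knight) says "Quinn always lies" - this is TRUE because Quinn is a knave.
- Olivia (knight) says "At least one of us is a knight" - this is TRUE because Leo and Olivia are knights.
- Quinn (knave) says "Olivia always lies" - this is FALSE (a lie) because Olivia is a knight.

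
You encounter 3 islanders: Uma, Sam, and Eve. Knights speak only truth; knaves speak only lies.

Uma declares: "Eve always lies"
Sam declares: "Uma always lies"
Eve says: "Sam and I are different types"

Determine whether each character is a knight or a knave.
Uma is a knight.
Sam is a knave.
Eve is a knave.

Verification:
- Uma (knight) says "Eve always lies" - this is TRUE because Eve is a knave.
- Sam (knave) says "Uma always lies" - this is FALSE (a lie) because Uma is a knight.
- Eve (knave) says "Sam and I are different types" - this is FALSE (a lie) because Eve is a knave and Sam is a knave.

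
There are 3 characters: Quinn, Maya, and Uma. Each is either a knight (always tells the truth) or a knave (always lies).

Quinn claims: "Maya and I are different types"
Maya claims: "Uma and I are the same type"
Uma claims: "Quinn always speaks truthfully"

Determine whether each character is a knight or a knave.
Quinn is a knight.
Maya is a knave.
Uma is a knight.

Verification:
- Quinn (knight) says "Maya and I are different types" - this is TRUE because Quinn is a knight and Maya is a knave.
- Maya (knave) says "Uma and I are the same type" - this is FALSE (a lie) because Maya is a knave and Uma is a knight.
- Uma (knight) says "Quinn always speaks truthfully" - this is TRUE because Quinn is a knight.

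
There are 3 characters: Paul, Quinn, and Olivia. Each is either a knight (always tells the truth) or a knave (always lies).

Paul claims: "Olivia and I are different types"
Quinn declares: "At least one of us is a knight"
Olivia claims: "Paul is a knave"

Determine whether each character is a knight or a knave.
Paul is a knight.
Quinn is a knight.
Olivia is a knave.

Verification:
- Paul (knight) says "Olivia and I are different types" - this is TRUE because Paul is a knight and Olivia is a knave.
- Quinn (knight) says "At least one of us is a knight" - this is TRUE because Paul and Quinn are knights.
- Olivia (knave) says "Paul is a knave" - this is FALSE (a lie) because Paul is a knight.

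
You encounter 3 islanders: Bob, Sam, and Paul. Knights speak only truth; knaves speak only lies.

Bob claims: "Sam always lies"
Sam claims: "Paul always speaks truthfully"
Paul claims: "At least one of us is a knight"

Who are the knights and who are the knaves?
Bob is a knave.
Sam is a knight.
Paul is a knight.

Verification:
- Bob (knave) says "Sam always lies" - this is FALSE (a lie) because Sam is a knight.
- Sam (knight) says "Paul always speaks truthfully" - this is TRUE because Paul is a knight.
- Paul (knight) says "At least one of us is a knight" - this is TRUE because Sam and Paul are knights.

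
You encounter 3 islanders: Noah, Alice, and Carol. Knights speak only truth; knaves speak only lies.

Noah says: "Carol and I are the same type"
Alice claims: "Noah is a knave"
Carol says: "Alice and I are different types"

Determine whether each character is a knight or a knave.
Noah is a knight.
Alice is a knave.
Carol is a knight.

Verification:
- Noah (knight) says "Carol and I are the same type" - this is TRUE because Noah is a knight and Carol is a knight.
- Alice (knave) says "Noah is a knave" - this is FALSE (a lie) because Noah is a knight.
- Carol (knight) says "Alice and I are different types" - this is TRUE because Carol is a knight and Alice is a knave.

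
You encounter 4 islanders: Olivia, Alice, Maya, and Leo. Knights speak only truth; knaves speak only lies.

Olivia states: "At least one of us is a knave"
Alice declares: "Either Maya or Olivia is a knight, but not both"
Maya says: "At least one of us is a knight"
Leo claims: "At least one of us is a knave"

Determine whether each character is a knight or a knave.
Olivia is a knight.
Alice is a knave.
Maya is a knight.
Leo is a knight.

Verification:
- Olivia (knight) says "At least one of us is a knave" - this is TRUE because Alice is a knave.
- Alice (knave) says "Either Maya or Olivia is a knight, but not both" - this is FALSE (a lie) because Maya is a knight and Olivia is a knight.
- Maya (knight) says "At least one of us is a knight" - this is TRUE because Olivia, Maya, and Leo are knights.
- Leo (knight) says "At least one of us is a knave" - this is TRUE because Alice is a knave.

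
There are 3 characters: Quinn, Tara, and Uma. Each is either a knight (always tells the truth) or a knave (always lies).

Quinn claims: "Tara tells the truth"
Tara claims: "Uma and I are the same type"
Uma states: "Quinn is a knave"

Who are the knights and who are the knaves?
Quinn is a knave.
Tara is a knave.
Uma is a knight.

Verification:
- Quinn (knave) says "Tara tells the truth" - this is FALSE (a lie) because Tara is a knave.
- Tara (knave) says "Uma and I are the same type" - this is FALSE (a lie) because Tara is a knave and Uma is a knight.
- Uma (knight) says "Quinn is a knave" - this is TRUE because Quinn is a knave.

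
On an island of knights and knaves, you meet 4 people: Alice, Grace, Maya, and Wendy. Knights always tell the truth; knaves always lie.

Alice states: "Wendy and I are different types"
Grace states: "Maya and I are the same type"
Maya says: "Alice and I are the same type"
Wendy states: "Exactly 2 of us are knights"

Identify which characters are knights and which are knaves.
Alice is a knight.
Grace is a knight.
Maya is a knight.
Wendy is a knave.

Verification:
- Alice (knight) says "Wendy and I are different types" - this is TRUE because Alice is a knight and Wendy is a knave.
- Grace (knight) says "Maya and I are the same type" - this is TRUE because Grace is a knight and Maya is a knight.
- Maya (knight) says "Alice and I are the same type" - this is TRUE because Maya is a knight and Alice is a knight.
- Wendy (knave) says "Exactly 2 of us are knights" - this is FALSE (a lie) because there are 3 knights.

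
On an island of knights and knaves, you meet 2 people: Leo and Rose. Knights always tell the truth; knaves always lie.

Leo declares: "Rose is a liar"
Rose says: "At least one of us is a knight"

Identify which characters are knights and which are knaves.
Leo is a knave.
Rose is a knight.

Verification:
- Leo (knave) says "Rose is a liar" - this is FALSE (a lie) because Rose is a knight.
- Rose (knight) says "At least one of us is a knight" - this is TRUE because Rose is a knight.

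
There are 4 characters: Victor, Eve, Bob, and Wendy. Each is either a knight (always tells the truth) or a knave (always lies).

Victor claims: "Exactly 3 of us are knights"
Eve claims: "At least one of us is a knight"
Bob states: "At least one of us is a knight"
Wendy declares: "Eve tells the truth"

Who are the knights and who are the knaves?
Victor is a knave.
Eve is a knave.
Bob is a knave.
Wendy is a knave.

Verification:
- Victor (knave) says "Exactly 3 of us are knights" - this is FALSE (a lie) because there are 0 knights.
- Eve (knave) says "At least one of us is a knight" - this is FALSE (a lie) because no one is a knight.
- Bob (knave) says "At least one of us is a knight" - this is FALSE (a lie) because no one is a knight.
- Wendy (knave) says "Eve tells the truth" - this is FALSE (a lie) because Eve is a knave.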